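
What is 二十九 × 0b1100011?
Convert 二十九 (Chinese numeral) → 2×10 + 9 = 29 (decimal)
Convert 0b1100011 (binary) → 64 + 32 + 2 + 1 = 99 (decimal)
Compute 29 × 99 = 2871
2871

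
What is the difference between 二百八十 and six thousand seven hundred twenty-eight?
Convert 二百八十 (Chinese numeral) → 2×100 + 8×10 = 280 (decimal)
Convert six thousand seven hundred twenty-eight (English words) → 6×1000 + 7×100 + 28 = 6728 (decimal)
Difference: |280 - 6728| = 6448
6448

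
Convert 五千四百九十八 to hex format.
Convert 五千四百九十八 (Chinese numeral) → 5×1000 + 4×100 + 9×10 + 8 = 5498 (decimal)
Convert 5498 (decimal) → 5498 = 1×4096 + 5×256 + 7×16 + 10 → 0x157A (hexadecimal)
0x157A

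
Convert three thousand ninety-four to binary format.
Convert three thousand ninety-four (English words) → 3×1000 + 94 = 3094 (decimal)
Convert 3094 (decimal) → 3094 = 2048 + 1024 + 16 + 4 + 2 → 0b110000010110 (binary)
0b110000010110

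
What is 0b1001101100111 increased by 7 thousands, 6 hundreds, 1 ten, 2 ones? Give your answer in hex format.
Convert 0b1001101100111 (binary) → 4096 + 512 + 256 + 64 + 32 + 4 + 2 + 1 = 4967 (decimal)
Convert 7 thousands, 6 hundreds, 1 ten, 2 ones (place-value notation) → 7×1000 + 6×100 + 1×10 + 2 = 7612 (decimal)
Compute 4967 + 7612 = 12579
Convert 12579 (decimal) → 12579 = 3×4096 + 1×256 + 2×16 + 3 → 0x3123 (hexadecimal)
0x3123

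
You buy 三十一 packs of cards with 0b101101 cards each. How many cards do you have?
Convert 0b101101 (binary) → 32 + 8 + 4 + 1 = 45 (decimal)
Convert 三十一 (Chinese numeral) → 3×10 + 1 = 31 (decimal)
Compute 45 × 31 = 1395
1395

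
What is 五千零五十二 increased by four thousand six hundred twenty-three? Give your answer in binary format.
Convert 五千零五十二 (Chinese numeral) → 5×1000 + 5×10 + 2 = 5052 (decimal)
Convert four thousand six hundred twenty-three (English words) → 4×1000 + 6×100 + 23 = 4623 (decimal)
Compute 5052 + 4623 = 9675
Convert 9675 (decimal) → 9675 = 8192 + 1024 + 256 + 128 + 64 + 8 + 2 + 1 → 0b10010111001011 (binary)
0b10010111001011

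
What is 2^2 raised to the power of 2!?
Convert 2^2 (power) → 4 (decimal)
Convert 2! (factorial) → 2 (decimal)
Compute 4 ^ 2 = 16
16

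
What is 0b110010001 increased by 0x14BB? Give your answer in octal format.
Convert 0b110010001 (binary) → 256 + 128 + 16 + 1 = 401 (decimal)
Convert 0x14BB (hexadecimal) → 1×4096 + 4×256 + 11×16 + 11 = 5307 (decimal)
Compute 401 + 5307 = 5708
Convert 5708 (decimal) → 5708 = 1×4096 + 3×512 + 1×64 + 1×8 + 4 → 0o13114 (octal)
0o13114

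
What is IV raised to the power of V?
Convert IV (Roman numeral) → 4 (decimal)
Convert V (Roman numeral) → 5 (decimal)
Compute 4 ^ 5 = 1024
1024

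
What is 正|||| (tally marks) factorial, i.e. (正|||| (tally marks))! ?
Convert 正|||| (tally marks) → 5 + 4 = 9 (decimal)
Compute 9! = 362880
362880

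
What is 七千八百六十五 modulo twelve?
Convert 七千八百六十五 (Chinese numeral) → 7×1000 + 8×100 + 6×10 + 5 = 7865 (decimal)
Convert twelve (English words) → 12 (decimal)
Compute 7865 mod 12 = 5
5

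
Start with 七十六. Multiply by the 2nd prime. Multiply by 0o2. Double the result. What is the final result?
Convert 七十六 (Chinese numeral) → 7×10 + 6 = 76 (decimal)
Start: 76
Convert the 2nd prime (prime index) → 3 (decimal)
76 × 3 = 228
Convert 0o2 (octal) → 2 (decimal)
228 × 2 = 456
456 × 2 = 912
912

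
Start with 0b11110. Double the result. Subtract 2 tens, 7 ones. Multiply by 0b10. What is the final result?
Convert 0b11110 (binary) → 16 + 8 + 4 + 2 = 30 (decimal)
Start: 30
30 × 2 = 60
Convert 2 tens, 7 ones (place-value notation) → 2×10 + 7 = 27 (decimal)
60 - 27 = 33
Convert 0b10 (binary) → 2 (decimal)
33 × 2 = 66
66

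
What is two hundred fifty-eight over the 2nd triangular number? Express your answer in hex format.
Convert two hundred fifty-eight (English words) → 2×100 + 58 = 258 (decimal)
Convert the 2nd triangular number (triangular index) → 2×3/2 = 3 (decimal)
Compute 258 ÷ 3 = 86
Convert 86 (decimal) → 86 = 5×16 + 6 → 0x56 (hexadecimal)
0x56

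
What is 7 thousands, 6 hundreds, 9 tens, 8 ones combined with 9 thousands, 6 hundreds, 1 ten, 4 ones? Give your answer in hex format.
Convert 7 thousands, 6 hundreds, 9 tens, 8 ones (place-value notation) → 7×1000 + 6×100 + 9×10 + 8 = 7698 (decimal)
Convert 9 thousands, 6 hundreds, 1 ten, 4 ones (place-value notation) → 9×1000 + 6×100 + 1×10 + 4 = 9614 (decimal)
Compute 7698 + 9614 = 17312
Convert 17312 (decimal) → 17312 = 4×4096 + 3×256 + 10×16 → 0x43A0 (hexadecimal)
0x43A0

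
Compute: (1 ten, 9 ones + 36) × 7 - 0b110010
Convert 1 ten, 9 ones (place-value notation) → 1×10 + 9 = 19 (decimal)
Convert 0b110010 (binary) → 32 + 16 + 2 = 50 (decimal)
Expression in decimal: (19 + 36) × 7 - 50
Parentheses first: 19 + 36 = 55
Multiply: 55 × 7 = 385
Subtract: 385 - 50 = 335
335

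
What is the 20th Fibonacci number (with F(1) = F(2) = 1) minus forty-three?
The 20th Fibonacci number (with F(1) = F(2) = 1) = 6765
Convert forty-three (English words) → 43 (decimal)
Compute 6765 - 43 = 6722
6722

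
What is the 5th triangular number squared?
The 5th triangular number = 5×6/2 = 15
Compute 15² = 15 × 15 = 225
225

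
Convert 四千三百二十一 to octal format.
Convert 四千三百二十一 (Chinese numeral) → 4×1000 + 3×100 + 2×10 + 1 = 4321 (decimal)
Convert 4321 (decimal) → 4321 = 1×4096 + 3×64 + 4×8 + 1 → 0o10341 (octal)
0o10341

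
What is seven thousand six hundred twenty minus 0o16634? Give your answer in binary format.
Convert seven thousand six hundred twenty (English words) → 7×1000 + 6×100 + 20 = 7620 (decimal)
Convert 0o16634 (octal) → 1×4096 + 6×512 + 6×64 + 3×8 + 4 = 7580 (decimal)
Compute 7620 - 7580 = 40
Convert 40 (decimal) → 40 = 32 + 8 → 0b101000 (binary)
0b101000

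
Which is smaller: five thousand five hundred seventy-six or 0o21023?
Convert five thousand five hundred seventy-six (English words) → 5×1000 + 5×100 + 76 = 5576 (decimal)
Convert 0o21023 (octal) → 2×4096 + 1×512 + 2×8 + 3 = 8723 (decimal)
Compare 5576 vs 8723: smaller = 5576
5576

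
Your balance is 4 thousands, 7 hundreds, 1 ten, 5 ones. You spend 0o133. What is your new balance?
Convert 4 thousands, 7 hundreds, 1 ten, 5 ones (place-value notation) → 4×1000 + 7×100 + 1×10 + 5 = 4715 (decimal)
Convert 0o133 (octal) → 1×64 + 3×8 + 3 = 91 (decimal)
Compute 4715 - 91 = 4624
4624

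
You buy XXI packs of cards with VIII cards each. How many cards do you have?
Convert VIII (Roman numeral) → 5 + 1 + 1 + 1 = 8 (decimal)
Convert XXI (Roman numeral) → 10 + 10 + 1 = 21 (decimal)
Compute 8 × 21 = 168
168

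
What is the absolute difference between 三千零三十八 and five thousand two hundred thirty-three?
Convert 三千零三十八 (Chinese numeral) → 3×1000 + 3×10 + 8 = 3038 (decimal)
Convert five thousand two hundred thirty-three (English words) → 5×1000 + 2×100 + 33 = 5233 (decimal)
Compute |3038 - 5233| = 2195
2195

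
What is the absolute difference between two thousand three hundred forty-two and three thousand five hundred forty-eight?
Convert two thousand three hundred forty-two (English words) → 2×1000 + 3×100 + 42 = 2342 (decimal)
Convert three thousand five hundred forty-eight (English words) → 3×1000 + 5×100 + 48 = 3548 (decimal)
Compute |2342 - 3548| = 1206
1206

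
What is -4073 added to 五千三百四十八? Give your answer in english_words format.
Convert 五千三百四十八 (Chinese numeral) → 5×1000 + 3×100 + 4×10 + 8 = 5348 (decimal)
Compute -4073 + 5348 = 1275
Convert 1275 (decimal) → 1275 = 1×1000 + 2×100 + 75 → one thousand two hundred seventy-five (English words)
one thousand two hundred seventy-five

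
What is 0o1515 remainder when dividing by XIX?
Convert 0o1515 (octal) → 1×512 + 5×64 + 1×8 + 5 = 845 (decimal)
Convert XIX (Roman numeral) → 10 + 9 = 19 (decimal)
Compute 845 mod 19 = 9
9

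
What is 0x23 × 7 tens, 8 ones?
Convert 0x23 (hexadecimal) → 2×16 + 3 = 35 (decimal)
Convert 7 tens, 8 ones (place-value notation) → 7×10 + 8 = 78 (decimal)
Compute 35 × 78 = 2730
2730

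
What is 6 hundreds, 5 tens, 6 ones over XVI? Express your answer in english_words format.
Convert 6 hundreds, 5 tens, 6 ones (place-value notation) → 6×100 + 5×10 + 6 = 656 (decimal)
Convert XVI (Roman numeral) → 10 + 5 + 1 = 16 (decimal)
Compute 656 ÷ 16 = 41
Convert 41 (decimal) → forty-one (English words)
forty-one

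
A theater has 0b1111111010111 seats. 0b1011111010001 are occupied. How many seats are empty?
Convert 0b1111111010111 (binary) → 4096 + 2048 + 1024 + 512 + 256 + 128 + 64 + 16 + 4 + 2 + 1 = 8151 (decimal)
Convert 0b1011111010001 (binary) → 4096 + 1024 + 512 + 256 + 128 + 64 + 16 + 1 = 6097 (decimal)
Compute 8151 - 6097 = 2054
2054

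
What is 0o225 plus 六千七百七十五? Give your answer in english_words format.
Convert 0o225 (octal) → 2×64 + 2×8 + 5 = 149 (decimal)
Convert 六千七百七十五 (Chinese numeral) → 6×1000 + 7×100 + 7×10 + 5 = 6775 (decimal)
Compute 149 + 6775 = 6924
Convert 6924 (decimal) → 6924 = 6×1000 + 9×100 + 24 → six thousand nine hundred twenty-four (English words)
six thousand nine hundred twenty-four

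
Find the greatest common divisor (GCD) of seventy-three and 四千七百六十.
Convert seventy-three (English words) → 73 (decimal)
Convert 四千七百六十 (Chinese numeral) → 4×1000 + 7×100 + 6×10 = 4760 (decimal)
Compute gcd(73, 4760) = 1
1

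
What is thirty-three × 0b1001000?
Convert thirty-three (English words) → 33 (decimal)
Convert 0b1001000 (binary) → 64 + 8 = 72 (decimal)
Compute 33 × 72 = 2376
2376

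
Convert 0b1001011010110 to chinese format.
Convert 0b1001011010110 (binary) → 4096 + 512 + 128 + 64 + 16 + 4 + 2 = 4822 (decimal)
Convert 4822 (decimal) → 4822 = 4×1000 + 8×100 + 2×10 + 2 → 四千八百二十二 (Chinese numeral)
四千八百二十二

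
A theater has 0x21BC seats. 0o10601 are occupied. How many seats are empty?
Convert 0x21BC (hexadecimal) → 2×4096 + 1×256 + 11×16 + 12 = 8636 (decimal)
Convert 0o10601 (octal) → 1×4096 + 6×64 + 1 = 4481 (decimal)
Compute 8636 - 4481 = 4155
4155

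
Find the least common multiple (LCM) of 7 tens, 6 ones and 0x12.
Convert 7 tens, 6 ones (place-value notation) → 7×10 + 6 = 76 (decimal)
Convert 0x12 (hexadecimal) → 1×16 + 2 = 18 (decimal)
Compute lcm(76, 18) = 684
684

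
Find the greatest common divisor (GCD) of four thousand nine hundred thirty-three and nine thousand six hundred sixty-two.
Convert four thousand nine hundred thirty-three (English words) → 4×1000 + 9×100 + 33 = 4933 (decimal)
Convert nine thousand six hundred sixty-two (English words) → 9×1000 + 6×100 + 62 = 9662 (decimal)
Compute gcd(4933, 9662) = 1
1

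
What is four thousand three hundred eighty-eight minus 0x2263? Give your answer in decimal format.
Convert four thousand three hundred eighty-eight (English words) → 4×1000 + 3×100 + 88 = 4388 (decimal)
Convert 0x2263 (hexadecimal) → 2×4096 + 2×256 + 6×16 + 3 = 8803 (decimal)
Compute 4388 - 8803 = -4415
-4415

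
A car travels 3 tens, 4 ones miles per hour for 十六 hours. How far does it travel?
Convert 3 tens, 4 ones (place-value notation) → 3×10 + 4 = 34 (decimal)
Convert 十六 (Chinese numeral) → 1×10 + 6 = 16 (decimal)
Compute 34 × 16 = 544
544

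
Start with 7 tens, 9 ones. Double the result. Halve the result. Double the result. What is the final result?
Convert 7 tens, 9 ones (place-value notation) → 7×10 + 9 = 79 (decimal)
Start: 79
79 × 2 = 158
158 ÷ 2 = 79
79 × 2 = 158
158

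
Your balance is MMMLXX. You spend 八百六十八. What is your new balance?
Convert MMMLXX (Roman numeral) → 1000 + 1000 + 1000 + 50 + 10 + 10 = 3070 (decimal)
Convert 八百六十八 (Chinese numeral) → 8×100 + 6×10 + 8 = 868 (decimal)
Compute 3070 - 868 = 2202
2202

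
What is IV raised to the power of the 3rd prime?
Convert IV (Roman numeral) → 4 (decimal)
Convert the 3rd prime (prime index) → 5 (decimal)
Compute 4 ^ 5 = 1024
1024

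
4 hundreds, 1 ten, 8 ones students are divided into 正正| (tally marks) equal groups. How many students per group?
Convert 4 hundreds, 1 ten, 8 ones (place-value notation) → 4×100 + 1×10 + 8 = 418 (decimal)
Convert 正正| (tally marks) → 5 + 5 + 1 = 11 (decimal)
Compute 418 ÷ 11 = 38
38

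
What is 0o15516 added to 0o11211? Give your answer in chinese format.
Convert 0o15516 (octal) → 1×4096 + 5×512 + 5×64 + 1×8 + 6 = 6990 (decimal)
Convert 0o11211 (octal) → 1×4096 + 1×512 + 2×64 + 1×8 + 1 = 4745 (decimal)
Compute 6990 + 4745 = 11735
Convert 11735 (decimal) → 11735 = 1×10000 + 1×1000 + 7×100 + 3×10 + 5 → 一万一千七百三十五 (Chinese numeral)
一万一千七百三十五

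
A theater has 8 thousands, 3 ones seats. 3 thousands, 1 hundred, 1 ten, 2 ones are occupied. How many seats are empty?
Convert 8 thousands, 3 ones (place-value notation) → 8×1000 + 3 = 8003 (decimal)
Convert 3 thousands, 1 hundred, 1 ten, 2 ones (place-value notation) → 3×1000 + 1×100 + 1×10 + 2 = 3112 (decimal)
Compute 8003 - 3112 = 4891
4891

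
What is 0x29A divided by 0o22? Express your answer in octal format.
Convert 0x29A (hexadecimal) → 2×256 + 9×16 + 10 = 666 (decimal)
Convert 0o22 (octal) → 2×8 + 2 = 18 (decimal)
Compute 666 ÷ 18 = 37
Convert 37 (decimal) → 37 = 4×8 + 5 → 0o45 (octal)
0o45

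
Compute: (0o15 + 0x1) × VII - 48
Convert 0o15 (octal) → 1×8 + 5 = 13 (decimal)
Convert 0x1 (hexadecimal) → 1 (decimal)
Convert VII (Roman numeral) → 5 + 1 + 1 = 7 (decimal)
Expression in decimal: (13 + 1) × 7 - 48
Parentheses first: 13 + 1 = 14
Multiply: 14 × 7 = 98
Subtract: 98 - 48 = 50
50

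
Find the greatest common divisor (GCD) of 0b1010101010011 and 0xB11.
Convert 0b1010101010011 (binary) → 4096 + 1024 + 256 + 64 + 16 + 2 + 1 = 5459 (decimal)
Convert 0xB11 (hexadecimal) → 11×256 + 1×16 + 1 = 2833 (decimal)
Compute gcd(5459, 2833) = 1
1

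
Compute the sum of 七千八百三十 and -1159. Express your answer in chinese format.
Convert 七千八百三十 (Chinese numeral) → 7×1000 + 8×100 + 3×10 = 7830 (decimal)
Compute 7830 + -1159 = 6671
Convert 6671 (decimal) → 6671 = 6×1000 + 6×100 + 7×10 + 1 → 六千六百七十一 (Chinese numeral)
六千六百七十一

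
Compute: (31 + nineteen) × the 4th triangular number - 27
Convert nineteen (English words) → 19 (decimal)
Convert the 4th triangular number (triangular index) → 4×5/2 = 10 (decimal)
Expression in decimal: (31 + 19) × 10 - 27
Parentheses first: 31 + 19 = 50
Multiply: 50 × 10 = 500
Subtract: 500 - 27 = 473
473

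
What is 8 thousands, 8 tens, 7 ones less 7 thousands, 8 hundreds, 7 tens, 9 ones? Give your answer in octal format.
Convert 8 thousands, 8 tens, 7 ones (place-value notation) → 8×1000 + 8×10 + 7 = 8087 (decimal)
Convert 7 thousands, 8 hundreds, 7 tens, 9 ones (place-value notation) → 7×1000 + 8×100 + 7×10 + 9 = 7879 (decimal)
Compute 8087 - 7879 = 208
Convert 208 (decimal) → 208 = 3×64 + 2×8 → 0o320 (octal)
0o320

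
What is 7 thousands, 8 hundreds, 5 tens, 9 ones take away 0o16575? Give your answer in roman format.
Convert 7 thousands, 8 hundreds, 5 tens, 9 ones (place-value notation) → 7×1000 + 8×100 + 5×10 + 9 = 7859 (decimal)
Convert 0o16575 (octal) → 1×4096 + 6×512 + 5×64 + 7×8 + 5 = 7549 (decimal)
Compute 7859 - 7549 = 310
Convert 310 (decimal) → 310 = 100 + 100 + 100 + 10 → CCCX (Roman numeral)
CCCX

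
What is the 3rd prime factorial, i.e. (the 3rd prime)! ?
Convert the 3rd prime (prime index) → 5 (decimal)
Compute 5! = 120
120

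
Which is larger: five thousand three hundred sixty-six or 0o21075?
Convert five thousand three hundred sixty-six (English words) → 5×1000 + 3×100 + 66 = 5366 (decimal)
Convert 0o21075 (octal) → 2×4096 + 1×512 + 7×8 + 5 = 8765 (decimal)
Compare 5366 vs 8765: larger = 8765
8765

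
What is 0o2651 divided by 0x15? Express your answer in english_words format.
Convert 0o2651 (octal) → 2×512 + 6×64 + 5×8 + 1 = 1449 (decimal)
Convert 0x15 (hexadecimal) → 1×16 + 5 = 21 (decimal)
Compute 1449 ÷ 21 = 69
Convert 69 (decimal) → sixty-nine (English words)
sixty-nine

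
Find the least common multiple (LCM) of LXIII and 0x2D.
Convert LXIII (Roman numeral) → 50 + 10 + 1 + 1 + 1 = 63 (decimal)
Convert 0x2D (hexadecimal) → 2×16 + 13 = 45 (decimal)
Compute lcm(63, 45) = 315
315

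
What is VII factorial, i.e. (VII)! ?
Convert VII (Roman numeral) → 5 + 1 + 1 = 7 (decimal)
Compute 7! = 5040
5040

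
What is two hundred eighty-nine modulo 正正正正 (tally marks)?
Convert two hundred eighty-nine (English words) → 2×100 + 89 = 289 (decimal)
Convert 正正正正 (tally marks) → 5 + 5 + 5 + 5 = 20 (decimal)
Compute 289 mod 20 = 9
9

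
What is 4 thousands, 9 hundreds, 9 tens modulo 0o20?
Convert 4 thousands, 9 hundreds, 9 tens (place-value notation) → 4×1000 + 9×100 + 9×10 = 4990 (decimal)
Convert 0o20 (octal) → 2×8 = 16 (decimal)
Compute 4990 mod 16 = 14
14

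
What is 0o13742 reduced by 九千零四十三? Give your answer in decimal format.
Convert 0o13742 (octal) → 1×4096 + 3×512 + 7×64 + 4×8 + 2 = 6114 (decimal)
Convert 九千零四十三 (Chinese numeral) → 9×1000 + 4×10 + 3 = 9043 (decimal)
Compute 6114 - 9043 = -2929
-2929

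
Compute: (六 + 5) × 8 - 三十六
Convert 六 (Chinese numeral) → 6 (decimal)
Convert 三十六 (Chinese numeral) → 3×10 + 6 = 36 (decimal)
Expression in decimal: (6 + 5) × 8 - 36
Parentheses first: 6 + 5 = 11
Multiply: 11 × 8 = 88
Subtract: 88 - 36 = 52
52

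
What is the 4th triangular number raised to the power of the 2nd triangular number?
Convert the 4th triangular number (triangular index) → 4×5/2 = 10 (decimal)
Convert the 2nd triangular number (triangular index) → 2×3/2 = 3 (decimal)
Compute 10 ^ 3 = 1000
1000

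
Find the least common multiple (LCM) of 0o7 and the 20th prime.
Convert 0o7 (octal) → 7 (decimal)
Convert the 20th prime (prime index) → 71 (decimal)
Compute lcm(7, 71) = 497
497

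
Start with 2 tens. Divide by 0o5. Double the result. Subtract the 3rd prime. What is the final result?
Convert 2 tens (place-value notation) → 2×10 = 20 (decimal)
Start: 20
Convert 0o5 (octal) → 5 (decimal)
20 ÷ 5 = 4
4 × 2 = 8
Convert the 3rd prime (prime index) → 5 (decimal)
8 - 5 = 3
3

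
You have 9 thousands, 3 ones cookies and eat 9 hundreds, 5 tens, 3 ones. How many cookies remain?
Convert 9 thousands, 3 ones (place-value notation) → 9×1000 + 3 = 9003 (decimal)
Convert 9 hundreds, 5 tens, 3 ones (place-value notation) → 9×100 + 5×10 + 3 = 953 (decimal)
Compute 9003 - 953 = 8050
8050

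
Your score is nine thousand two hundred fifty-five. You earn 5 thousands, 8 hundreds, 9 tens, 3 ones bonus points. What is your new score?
Convert nine thousand two hundred fifty-five (English words) → 9×1000 + 2×100 + 55 = 9255 (decimal)
Convert 5 thousands, 8 hundreds, 9 tens, 3 ones (place-value notation) → 5×1000 + 8×100 + 9×10 + 3 = 5893 (decimal)
Compute 9255 + 5893 = 15148
15148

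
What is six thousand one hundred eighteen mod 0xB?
Convert six thousand one hundred eighteen (English words) → 6×1000 + 1×100 + 18 = 6118 (decimal)
Convert 0xB (hexadecimal) → 11 (decimal)
Compute 6118 mod 11 = 2
2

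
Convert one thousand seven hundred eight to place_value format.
Convert one thousand seven hundred eight (English words) → 1×1000 + 7×100 + 8 = 1708 (decimal)
Convert 1708 (decimal) → 1708 = 1×1000 + 7×100 + 8 → 1 thousand, 7 hundreds, 8 ones (place-value notation)
1 thousand, 7 hundreds, 8 ones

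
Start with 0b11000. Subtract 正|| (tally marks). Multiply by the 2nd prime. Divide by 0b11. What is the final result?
Convert 0b11000 (binary) → 16 + 8 = 24 (decimal)
Start: 24
Convert 正|| (tally marks) → 5 + 2 = 7 (decimal)
24 - 7 = 17
Convert the 2nd prime (prime index) → 3 (decimal)
17 × 3 = 51
Convert 0b11 (binary) → 2 + 1 = 3 (decimal)
51 ÷ 3 = 17
17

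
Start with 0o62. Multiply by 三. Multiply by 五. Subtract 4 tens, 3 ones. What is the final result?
Convert 0o62 (octal) → 6×8 + 2 = 50 (decimal)
Start: 50
Convert 三 (Chinese numeral) → 3 (decimal)
50 × 3 = 150
Convert 五 (Chinese numeral) → 5 (decimal)
150 × 5 = 750
Convert 4 tens, 3 ones (place-value notation) → 4×10 + 3 = 43 (decimal)
750 - 43 = 707
707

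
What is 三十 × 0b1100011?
Convert 三十 (Chinese numeral) → 3×10 = 30 (decimal)
Convert 0b1100011 (binary) → 64 + 32 + 2 + 1 = 99 (decimal)
Compute 30 × 99 = 2970
2970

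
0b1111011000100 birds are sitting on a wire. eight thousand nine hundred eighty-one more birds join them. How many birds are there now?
Convert 0b1111011000100 (binary) → 4096 + 2048 + 1024 + 512 + 128 + 64 + 4 = 7876 (decimal)
Convert eight thousand nine hundred eighty-one (English words) → 8×1000 + 9×100 + 81 = 8981 (decimal)
Compute 7876 + 8981 = 16857
16857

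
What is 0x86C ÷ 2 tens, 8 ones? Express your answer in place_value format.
Convert 0x86C (hexadecimal) → 8×256 + 6×16 + 12 = 2156 (decimal)
Convert 2 tens, 8 ones (place-value notation) → 2×10 + 8 = 28 (decimal)
Compute 2156 ÷ 28 = 77
Convert 77 (decimal) → 77 = 7×10 + 7 → 7 tens, 7 ones (place-value notation)
7 tens, 7 ones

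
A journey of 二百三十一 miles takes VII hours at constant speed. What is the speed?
Convert 二百三十一 (Chinese numeral) → 2×100 + 3×10 + 1 = 231 (decimal)
Convert VII (Roman numeral) → 5 + 1 + 1 = 7 (decimal)
Compute 231 ÷ 7 = 33
33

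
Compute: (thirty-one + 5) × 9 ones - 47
Convert thirty-one (English words) → 31 (decimal)
Convert 9 ones (place-value notation) → 9 (decimal)
Expression in decimal: (31 + 5) × 9 - 47
Parentheses first: 31 + 5 = 36
Multiply: 36 × 9 = 324
Subtract: 324 - 47 = 277
277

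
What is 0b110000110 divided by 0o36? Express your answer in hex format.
Convert 0b110000110 (binary) → 256 + 128 + 4 + 2 = 390 (decimal)
Convert 0o36 (octal) → 3×8 + 6 = 30 (decimal)
Compute 390 ÷ 30 = 13
Convert 13 (decimal) → 0xD (hexadecimal)
0xD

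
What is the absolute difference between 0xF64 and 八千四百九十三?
Convert 0xF64 (hexadecimal) → 15×256 + 6×16 + 4 = 3940 (decimal)
Convert 八千四百九十三 (Chinese numeral) → 8×1000 + 4×100 + 9×10 + 3 = 8493 (decimal)
Compute |3940 - 8493| = 4553
4553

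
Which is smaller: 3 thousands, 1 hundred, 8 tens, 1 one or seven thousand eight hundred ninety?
Convert 3 thousands, 1 hundred, 8 tens, 1 one (place-value notation) → 3×1000 + 1×100 + 8×10 + 1 = 3181 (decimal)
Convert seven thousand eight hundred ninety (English words) → 7×1000 + 8×100 + 90 = 7890 (decimal)
Compare 3181 vs 7890: smaller = 3181
3181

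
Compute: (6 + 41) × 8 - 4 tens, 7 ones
Convert 4 tens, 7 ones (place-value notation) → 4×10 + 7 = 47 (decimal)
Expression in decimal: (6 + 41) × 8 - 47
Parentheses first: 6 + 41 = 47
Multiply: 47 × 8 = 376
Subtract: 376 - 47 = 329
329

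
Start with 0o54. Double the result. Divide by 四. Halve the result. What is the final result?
Convert 0o54 (octal) → 5×8 + 4 = 44 (decimal)
Start: 44
44 × 2 = 88
Convert 四 (Chinese numeral) → 4 (decimal)
88 ÷ 4 = 22
22 ÷ 2 = 11
11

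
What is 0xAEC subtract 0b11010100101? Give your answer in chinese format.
Convert 0xAEC (hexadecimal) → 10×256 + 14×16 + 12 = 2796 (decimal)
Convert 0b11010100101 (binary) → 1024 + 512 + 128 + 32 + 4 + 1 = 1701 (decimal)
Compute 2796 - 1701 = 1095
Convert 1095 (decimal) → 1095 = 1×1000 + 9×10 + 5 → 一千零九十五 (Chinese numeral)
一千零九十五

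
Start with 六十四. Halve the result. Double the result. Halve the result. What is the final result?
Convert 六十四 (Chinese numeral) → 6×10 + 4 = 64 (decimal)
Start: 64
64 ÷ 2 = 32
32 × 2 = 64
64 ÷ 2 = 32
32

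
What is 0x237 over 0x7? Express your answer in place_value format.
Convert 0x237 (hexadecimal) → 2×256 + 3×16 + 7 = 567 (decimal)
Convert 0x7 (hexadecimal) → 7 (decimal)
Compute 567 ÷ 7 = 81
Convert 81 (decimal) → 81 = 8×10 + 1 → 8 tens, 1 one (place-value notation)
8 tens, 1 one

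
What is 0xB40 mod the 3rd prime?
Convert 0xB40 (hexadecimal) → 11×256 + 4×16 = 2880 (decimal)
Convert the 3rd prime (prime index) → 5 (decimal)
Compute 2880 mod 5 = 0
0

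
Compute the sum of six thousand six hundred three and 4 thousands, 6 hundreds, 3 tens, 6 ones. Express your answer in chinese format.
Convert six thousand six hundred three (English words) → 6×1000 + 6×100 + 3 = 6603 (decimal)
Convert 4 thousands, 6 hundreds, 3 tens, 6 ones (place-value notation) → 4×1000 + 6×100 + 3×10 + 6 = 4636 (decimal)
Compute 6603 + 4636 = 11239
Convert 11239 (decimal) → 11239 = 1×10000 + 1×1000 + 2×100 + 3×10 + 9 → 一万一千二百三十九 (Chinese numeral)
一万一千二百三十九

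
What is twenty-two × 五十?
Convert twenty-two (English words) → 22 (decimal)
Convert 五十 (Chinese numeral) → 5×10 = 50 (decimal)
Compute 22 × 50 = 1100
1100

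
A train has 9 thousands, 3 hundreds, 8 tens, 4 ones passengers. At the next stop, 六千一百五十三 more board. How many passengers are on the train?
Convert 9 thousands, 3 hundreds, 8 tens, 4 ones (place-value notation) → 9×1000 + 3×100 + 8×10 + 4 = 9384 (decimal)
Convert 六千一百五十三 (Chinese numeral) → 6×1000 + 1×100 + 5×10 + 3 = 6153 (decimal)
Compute 9384 + 6153 = 15537
15537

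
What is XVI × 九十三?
Convert XVI (Roman numeral) → 10 + 5 + 1 = 16 (decimal)
Convert 九十三 (Chinese numeral) → 9×10 + 3 = 93 (decimal)
Compute 16 × 93 = 1488
1488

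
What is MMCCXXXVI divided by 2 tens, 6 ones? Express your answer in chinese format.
Convert MMCCXXXVI (Roman numeral) → 1000 + 1000 + 100 + 100 + 10 + 10 + 10 + 5 + 1 = 2236 (decimal)
Convert 2 tens, 6 ones (place-value notation) → 2×10 + 6 = 26 (decimal)
Compute 2236 ÷ 26 = 86
Convert 86 (decimal) → 86 = 8×10 + 6 → 八十六 (Chinese numeral)
八十六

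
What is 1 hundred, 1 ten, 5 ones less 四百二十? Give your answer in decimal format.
Convert 1 hundred, 1 ten, 5 ones (place-value notation) → 1×100 + 1×10 + 5 = 115 (decimal)
Convert 四百二十 (Chinese numeral) → 4×100 + 2×10 = 420 (decimal)
Compute 115 - 420 = -305
-305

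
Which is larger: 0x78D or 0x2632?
Convert 0x78D (hexadecimal) → 7×256 + 8×16 + 13 = 1933 (decimal)
Convert 0x2632 (hexadecimal) → 2×4096 + 6×256 + 3×16 + 2 = 9778 (decimal)
Compare 1933 vs 9778: larger = 9778
9778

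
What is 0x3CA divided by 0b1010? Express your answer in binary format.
Convert 0x3CA (hexadecimal) → 3×256 + 12×16 + 10 = 970 (decimal)
Convert 0b1010 (binary) → 8 + 2 = 10 (decimal)
Compute 970 ÷ 10 = 97
Convert 97 (decimal) → 97 = 64 + 32 + 1 → 0b1100001 (binary)
0b1100001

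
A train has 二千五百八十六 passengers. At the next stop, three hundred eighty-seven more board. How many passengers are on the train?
Convert 二千五百八十六 (Chinese numeral) → 2×1000 + 5×100 + 8×10 + 6 = 2586 (decimal)
Convert three hundred eighty-seven (English words) → 3×100 + 87 = 387 (decimal)
Compute 2586 + 387 = 2973
2973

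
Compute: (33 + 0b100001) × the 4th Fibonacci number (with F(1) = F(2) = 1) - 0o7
Convert 0b100001 (binary) → 32 + 1 = 33 (decimal)
Convert the 4th Fibonacci number (with F(1) = F(2) = 1) (Fibonacci index) → 1, 1, 2, 3 → 3 (decimal)
Convert 0o7 (octal) → 7 (decimal)
Expression in decimal: (33 + 33) × 3 - 7
Parentheses first: 33 + 33 = 66
Multiply: 66 × 3 = 198
Subtract: 198 - 7 = 191
191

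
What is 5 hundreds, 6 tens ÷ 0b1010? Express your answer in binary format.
Convert 5 hundreds, 6 tens (place-value notation) → 5×100 + 6×10 = 560 (decimal)
Convert 0b1010 (binary) → 8 + 2 = 10 (decimal)
Compute 560 ÷ 10 = 56
Convert 56 (decimal) → 56 = 32 + 16 + 8 → 0b111000 (binary)
0b111000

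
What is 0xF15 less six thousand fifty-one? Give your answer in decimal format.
Convert 0xF15 (hexadecimal) → 15×256 + 1×16 + 5 = 3861 (decimal)
Convert six thousand fifty-one (English words) → 6×1000 + 51 = 6051 (decimal)
Compute 3861 - 6051 = -2190
-2190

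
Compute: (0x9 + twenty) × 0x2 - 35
Convert 0x9 (hexadecimal) → 9 (decimal)
Convert twenty (English words) → 20 (decimal)
Convert 0x2 (hexadecimal) → 2 (decimal)
Expression in decimal: (9 + 20) × 2 - 35
Parentheses first: 9 + 20 = 29
Multiply: 29 × 2 = 58
Subtract: 58 - 35 = 23
23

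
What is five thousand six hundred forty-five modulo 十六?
Convert five thousand six hundred forty-five (English words) → 5×1000 + 6×100 + 45 = 5645 (decimal)
Convert 十六 (Chinese numeral) → 1×10 + 6 = 16 (decimal)
Compute 5645 mod 16 = 13
13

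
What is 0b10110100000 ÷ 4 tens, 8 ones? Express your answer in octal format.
Convert 0b10110100000 (binary) → 1024 + 256 + 128 + 32 = 1440 (decimal)
Convert 4 tens, 8 ones (place-value notation) → 4×10 + 8 = 48 (decimal)
Compute 1440 ÷ 48 = 30
Convert 30 (decimal) → 30 = 3×8 + 6 → 0o36 (octal)
0o36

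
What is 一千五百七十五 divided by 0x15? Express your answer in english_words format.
Convert 一千五百七十五 (Chinese numeral) → 1×1000 + 5×100 + 7×10 + 5 = 1575 (decimal)
Convert 0x15 (hexadecimal) → 1×16 + 5 = 21 (decimal)
Compute 1575 ÷ 21 = 75
Convert 75 (decimal) → seventy-five (English words)
seventy-five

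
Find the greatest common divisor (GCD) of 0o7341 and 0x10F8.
Convert 0o7341 (octal) → 7×512 + 3×64 + 4×8 + 1 = 3809 (decimal)
Convert 0x10F8 (hexadecimal) → 1×4096 + 15×16 + 8 = 4344 (decimal)
Compute gcd(3809, 4344) = 1
1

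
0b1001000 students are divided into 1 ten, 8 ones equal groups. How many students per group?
Convert 0b1001000 (binary) → 64 + 8 = 72 (decimal)
Convert 1 ten, 8 ones (place-value notation) → 1×10 + 8 = 18 (decimal)
Compute 72 ÷ 18 = 4
4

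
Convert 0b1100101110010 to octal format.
Convert 0b1100101110010 (binary) → 4096 + 2048 + 256 + 64 + 32 + 16 + 2 = 6514 (decimal)
Convert 6514 (decimal) → 6514 = 1×4096 + 4×512 + 5×64 + 6×8 + 2 → 0o14562 (octal)
0o14562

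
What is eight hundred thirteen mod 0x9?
Convert eight hundred thirteen (English words) → 8×100 + 13 = 813 (decimal)
Convert 0x9 (hexadecimal) → 9 (decimal)
Compute 813 mod 9 = 3
3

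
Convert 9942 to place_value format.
Convert 9942 (decimal) → 9942 = 9×1000 + 9×100 + 4×10 + 2 → 9 thousands, 9 hundreds, 4 tens, 2 ones (place-value notation)
9 thousands, 9 hundreds, 4 tens, 2 ones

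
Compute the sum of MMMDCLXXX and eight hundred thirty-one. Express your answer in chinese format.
Convert MMMDCLXXX (Roman numeral) → 1000 + 1000 + 1000 + 500 + 100 + 50 + 10 + 10 + 10 = 3680 (decimal)
Convert eight hundred thirty-one (English words) → 8×100 + 31 = 831 (decimal)
Compute 3680 + 831 = 4511
Convert 4511 (decimal) → 4511 = 4×1000 + 5×100 + 1×10 + 1 → 四千五百一十一 (Chinese numeral)
四千五百一十一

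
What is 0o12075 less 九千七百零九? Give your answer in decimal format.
Convert 0o12075 (octal) → 1×4096 + 2×512 + 7×8 + 5 = 5181 (decimal)
Convert 九千七百零九 (Chinese numeral) → 9×1000 + 7×100 + 9 = 9709 (decimal)
Compute 5181 - 9709 = -4528
-4528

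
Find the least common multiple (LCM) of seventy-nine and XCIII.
Convert seventy-nine (English words) → 79 (decimal)
Convert XCIII (Roman numeral) → 90 + 1 + 1 + 1 = 93 (decimal)
Compute lcm(79, 93) = 7347
7347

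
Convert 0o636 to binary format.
Convert 0o636 (octal) → 6×64 + 3×8 + 6 = 414 (decimal)
Convert 414 (decimal) → 414 = 256 + 128 + 16 + 8 + 4 + 2 → 0b110011110 (binary)
0b110011110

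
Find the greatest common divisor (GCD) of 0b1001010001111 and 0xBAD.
Convert 0b1001010001111 (binary) → 4096 + 512 + 128 + 8 + 4 + 2 + 1 = 4751 (decimal)
Convert 0xBAD (hexadecimal) → 11×256 + 10×16 + 13 = 2989 (decimal)
Compute gcd(4751, 2989) = 1
1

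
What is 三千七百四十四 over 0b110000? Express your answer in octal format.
Convert 三千七百四十四 (Chinese numeral) → 3×1000 + 7×100 + 4×10 + 4 = 3744 (decimal)
Convert 0b110000 (binary) → 32 + 16 = 48 (decimal)
Compute 3744 ÷ 48 = 78
Convert 78 (decimal) → 78 = 1×64 + 1×8 + 6 → 0o116 (octal)
0o116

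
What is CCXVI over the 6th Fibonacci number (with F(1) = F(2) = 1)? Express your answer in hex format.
Convert CCXVI (Roman numeral) → 100 + 100 + 10 + 5 + 1 = 216 (decimal)
Convert the 6th Fibonacci number (with F(1) = F(2) = 1) (Fibonacci index) → 1, 1, 2, 3, 5, 8 → 8 (decimal)
Compute 216 ÷ 8 = 27
Convert 27 (decimal) → 27 = 1×16 + 11 → 0x1B (hexadecimal)
0x1B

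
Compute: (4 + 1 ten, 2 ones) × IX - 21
Convert 1 ten, 2 ones (place-value notation) → 1×10 + 2 = 12 (decimal)
Convert IX (Roman numeral) → 9 (decimal)
Expression in decimal: (4 + 12) × 9 - 21
Parentheses first: 4 + 12 = 16
Multiply: 16 × 9 = 144
Subtract: 144 - 21 = 123
123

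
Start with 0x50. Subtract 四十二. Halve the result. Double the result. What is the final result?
Convert 0x50 (hexadecimal) → 5×16 = 80 (decimal)
Start: 80
Convert 四十二 (Chinese numeral) → 4×10 + 2 = 42 (decimal)
80 - 42 = 38
38 ÷ 2 = 19
19 × 2 = 38
38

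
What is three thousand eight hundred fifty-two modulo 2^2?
Convert three thousand eight hundred fifty-two (English words) → 3×1000 + 8×100 + 52 = 3852 (decimal)
Convert 2^2 (power) → 4 (decimal)
Compute 3852 mod 4 = 0
0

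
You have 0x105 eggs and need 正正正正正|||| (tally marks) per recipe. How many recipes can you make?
Convert 0x105 (hexadecimal) → 1×256 + 5 = 261 (decimal)
Convert 正正正正正|||| (tally marks) → 5 + 5 + 5 + 5 + 5 + 4 = 29 (decimal)
Compute 261 ÷ 29 = 9
9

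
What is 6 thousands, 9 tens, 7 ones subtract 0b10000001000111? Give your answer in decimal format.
Convert 6 thousands, 9 tens, 7 ones (place-value notation) → 6×1000 + 9×10 + 7 = 6097 (decimal)
Convert 0b10000001000111 (binary) → 8192 + 64 + 4 + 2 + 1 = 8263 (decimal)
Compute 6097 - 8263 = -2166
-2166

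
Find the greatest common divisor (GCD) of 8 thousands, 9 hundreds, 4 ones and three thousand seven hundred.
Convert 8 thousands, 9 hundreds, 4 ones (place-value notation) → 8×1000 + 9×100 + 4 = 8904 (decimal)
Convert three thousand seven hundred (English words) → 3×1000 + 7×100 = 3700 (decimal)
Compute gcd(8904, 3700) = 4
4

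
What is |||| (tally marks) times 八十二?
Convert |||| (tally marks) → 4 (decimal)
Convert 八十二 (Chinese numeral) → 8×10 + 2 = 82 (decimal)
Compute 4 × 82 = 328
328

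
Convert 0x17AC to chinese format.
Convert 0x17AC (hexadecimal) → 1×4096 + 7×256 + 10×16 + 12 = 6060 (decimal)
Convert 6060 (decimal) → 6060 = 6×1000 + 6×10 → 六千零六十 (Chinese numeral)
六千零六十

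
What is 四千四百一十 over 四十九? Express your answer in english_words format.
Convert 四千四百一十 (Chinese numeral) → 4×1000 + 4×100 + 1×10 = 4410 (decimal)
Convert 四十九 (Chinese numeral) → 4×10 + 9 = 49 (decimal)
Compute 4410 ÷ 49 = 90
Convert 90 (decimal) → ninety (English words)
ninety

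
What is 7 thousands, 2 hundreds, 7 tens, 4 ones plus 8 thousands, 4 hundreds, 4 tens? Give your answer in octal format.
Convert 7 thousands, 2 hundreds, 7 tens, 4 ones (place-value notation) → 7×1000 + 2×100 + 7×10 + 4 = 7274 (decimal)
Convert 8 thousands, 4 hundreds, 4 tens (place-value notation) → 8×1000 + 4×100 + 4×10 = 8440 (decimal)
Compute 7274 + 8440 = 15714
Convert 15714 (decimal) → 15714 = 3×4096 + 6×512 + 5×64 + 4×8 + 2 → 0o36542 (octal)
0o36542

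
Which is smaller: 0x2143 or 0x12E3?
Convert 0x2143 (hexadecimal) → 2×4096 + 1×256 + 4×16 + 3 = 8515 (decimal)
Convert 0x12E3 (hexadecimal) → 1×4096 + 2×256 + 14×16 + 3 = 4835 (decimal)
Compare 8515 vs 4835: smaller = 4835
4835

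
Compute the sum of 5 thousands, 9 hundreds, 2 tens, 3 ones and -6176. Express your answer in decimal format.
Convert 5 thousands, 9 hundreds, 2 tens, 3 ones (place-value notation) → 5×1000 + 9×100 + 2×10 + 3 = 5923 (decimal)
Compute 5923 + -6176 = -253
-253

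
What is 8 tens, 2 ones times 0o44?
Convert 8 tens, 2 ones (place-value notation) → 8×10 + 2 = 82 (decimal)
Convert 0o44 (octal) → 4×8 + 4 = 36 (decimal)
Compute 82 × 36 = 2952
2952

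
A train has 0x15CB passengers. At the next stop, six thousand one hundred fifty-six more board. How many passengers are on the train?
Convert 0x15CB (hexadecimal) → 1×4096 + 5×256 + 12×16 + 11 = 5579 (decimal)
Convert six thousand one hundred fifty-six (English words) → 6×1000 + 1×100 + 56 = 6156 (decimal)
Compute 5579 + 6156 = 11735
11735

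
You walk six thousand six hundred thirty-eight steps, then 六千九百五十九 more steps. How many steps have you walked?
Convert six thousand six hundred thirty-eight (English words) → 6×1000 + 6×100 + 38 = 6638 (decimal)
Convert 六千九百五十九 (Chinese numeral) → 6×1000 + 9×100 + 5×10 + 9 = 6959 (decimal)
Compute 6638 + 6959 = 13597
13597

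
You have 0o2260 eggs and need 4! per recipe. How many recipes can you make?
Convert 0o2260 (octal) → 2×512 + 2×64 + 6×8 = 1200 (decimal)
Convert 4! (factorial) → 24 (decimal)
Compute 1200 ÷ 24 = 50
50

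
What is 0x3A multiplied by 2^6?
Convert 0x3A (hexadecimal) → 3×16 + 10 = 58 (decimal)
Convert 2^6 (power) → 64 (decimal)
Compute 58 × 64 = 3712
3712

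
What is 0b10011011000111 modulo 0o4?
Convert 0b10011011000111 (binary) → 8192 + 1024 + 512 + 128 + 64 + 4 + 2 + 1 = 9927 (decimal)
Convert 0o4 (octal) → 4 (decimal)
Compute 9927 mod 4 = 3
3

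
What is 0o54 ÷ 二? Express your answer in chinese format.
Convert 0o54 (octal) → 5×8 + 4 = 44 (decimal)
Convert 二 (Chinese numeral) → 2 (decimal)
Compute 44 ÷ 2 = 22
Convert 22 (decimal) → 22 = 2×10 + 2 → 二十二 (Chinese numeral)
二十二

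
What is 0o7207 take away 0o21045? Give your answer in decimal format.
Convert 0o7207 (octal) → 7×512 + 2×64 + 7 = 3719 (decimal)
Convert 0o21045 (octal) → 2×4096 + 1×512 + 4×8 + 5 = 8741 (decimal)
Compute 3719 - 8741 = -5022
-5022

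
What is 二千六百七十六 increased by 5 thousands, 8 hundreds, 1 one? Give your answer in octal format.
Convert 二千六百七十六 (Chinese numeral) → 2×1000 + 6×100 + 7×10 + 6 = 2676 (decimal)
Convert 5 thousands, 8 hundreds, 1 one (place-value notation) → 5×1000 + 8×100 + 1 = 5801 (decimal)
Compute 2676 + 5801 = 8477
Convert 8477 (decimal) → 8477 = 2×4096 + 4×64 + 3×8 + 5 → 0o20435 (octal)
0o20435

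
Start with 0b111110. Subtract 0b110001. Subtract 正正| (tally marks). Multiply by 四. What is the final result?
Convert 0b111110 (binary) → 32 + 16 + 8 + 4 + 2 = 62 (decimal)
Start: 62
Convert 0b110001 (binary) → 32 + 16 + 1 = 49 (decimal)
62 - 49 = 13
Convert 正正| (tally marks) → 5 + 5 + 1 = 11 (decimal)
13 - 11 = 2
Convert 四 (Chinese numeral) → 4 (decimal)
2 × 4 = 8
8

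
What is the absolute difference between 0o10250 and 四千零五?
Convert 0o10250 (octal) → 1×4096 + 2×64 + 5×8 = 4264 (decimal)
Convert 四千零五 (Chinese numeral) → 4×1000 + 5 = 4005 (decimal)
Compute |4264 - 4005| = 259
259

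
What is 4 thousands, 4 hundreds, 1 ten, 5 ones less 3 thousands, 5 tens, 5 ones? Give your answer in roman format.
Convert 4 thousands, 4 hundreds, 1 ten, 5 ones (place-value notation) → 4×1000 + 4×100 + 1×10 + 5 = 4415 (decimal)
Convert 3 thousands, 5 tens, 5 ones (place-value notation) → 3×1000 + 5×10 + 5 = 3055 (decimal)
Compute 4415 - 3055 = 1360
Convert 1360 (decimal) → 1360 = 1000 + 100 + 100 + 100 + 50 + 10 → MCCCLX (Roman numeral)
MCCCLX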